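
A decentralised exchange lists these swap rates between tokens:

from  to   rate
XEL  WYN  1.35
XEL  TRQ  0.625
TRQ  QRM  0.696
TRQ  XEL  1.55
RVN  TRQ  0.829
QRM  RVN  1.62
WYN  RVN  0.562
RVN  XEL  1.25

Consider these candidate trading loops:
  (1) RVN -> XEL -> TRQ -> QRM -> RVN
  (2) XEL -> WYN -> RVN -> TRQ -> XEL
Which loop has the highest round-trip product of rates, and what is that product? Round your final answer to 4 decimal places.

0.9749

(1) 1.25 × 0.625 × 0.696 × 1.62 = 0.88088
(2) 1.35 × 0.562 × 0.829 × 1.55 = 0.97489
Highest is cycle (2) at 0.9749 (≤1, no arbitrage).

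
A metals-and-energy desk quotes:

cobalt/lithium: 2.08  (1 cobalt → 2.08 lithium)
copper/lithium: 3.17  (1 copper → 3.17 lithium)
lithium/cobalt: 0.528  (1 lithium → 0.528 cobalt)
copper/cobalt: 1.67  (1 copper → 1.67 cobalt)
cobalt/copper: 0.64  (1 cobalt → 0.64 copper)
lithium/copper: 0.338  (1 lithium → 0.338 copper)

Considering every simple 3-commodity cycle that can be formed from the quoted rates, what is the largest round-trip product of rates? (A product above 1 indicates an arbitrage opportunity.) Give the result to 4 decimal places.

cobalt→lithium→copper→cobalt: 2.08 × 0.338 × 1.67 = 1.17408
cobalt→copper→lithium→cobalt: 0.64 × 3.17 × 0.528 = 1.07121
Maximum is cobalt→lithium→copper→cobalt at 1.1741; arbitrage exists.

1.1741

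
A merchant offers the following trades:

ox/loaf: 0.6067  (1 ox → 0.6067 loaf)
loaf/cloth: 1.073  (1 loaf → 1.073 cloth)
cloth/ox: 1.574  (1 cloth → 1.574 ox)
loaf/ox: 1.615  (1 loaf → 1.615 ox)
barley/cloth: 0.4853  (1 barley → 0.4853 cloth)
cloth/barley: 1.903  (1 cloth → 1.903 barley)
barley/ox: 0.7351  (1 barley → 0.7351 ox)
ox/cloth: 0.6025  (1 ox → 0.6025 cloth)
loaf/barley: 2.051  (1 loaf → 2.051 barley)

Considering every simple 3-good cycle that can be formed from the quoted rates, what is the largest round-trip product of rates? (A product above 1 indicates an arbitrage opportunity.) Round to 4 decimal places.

loaf→cloth→ox→loaf: 1.073 × 1.574 × 0.6067 = 1.02466
loaf→barley→ox→loaf: 2.051 × 0.7351 × 0.6067 = 0.91472
barley→ox→cloth→barley: 0.7351 × 0.6025 × 1.903 = 0.84283
Maximum is loaf→cloth→ox→loaf at 1.0247; arbitrage exists.

1.0247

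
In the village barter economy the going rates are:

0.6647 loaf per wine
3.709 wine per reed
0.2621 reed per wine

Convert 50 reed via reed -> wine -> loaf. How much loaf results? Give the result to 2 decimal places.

50 reed × 3.709 = 185.45 wine
185.45 wine × 0.6647 = 123.268615 loaf

123.27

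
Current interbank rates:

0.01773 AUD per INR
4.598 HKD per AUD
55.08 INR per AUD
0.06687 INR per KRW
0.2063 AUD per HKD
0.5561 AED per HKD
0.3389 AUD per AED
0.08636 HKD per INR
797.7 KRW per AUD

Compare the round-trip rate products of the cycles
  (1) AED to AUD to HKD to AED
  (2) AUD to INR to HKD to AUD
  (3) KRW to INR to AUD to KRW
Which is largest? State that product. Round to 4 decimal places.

(1) 0.3389 × 4.598 × 0.5561 = 0.86655
(2) 55.08 × 0.08636 × 0.2063 = 0.98131
(3) 0.06687 × 0.01773 × 797.7 = 0.94576
Highest is cycle (2) at 0.9813 (≤1, no arbitrage).

0.9813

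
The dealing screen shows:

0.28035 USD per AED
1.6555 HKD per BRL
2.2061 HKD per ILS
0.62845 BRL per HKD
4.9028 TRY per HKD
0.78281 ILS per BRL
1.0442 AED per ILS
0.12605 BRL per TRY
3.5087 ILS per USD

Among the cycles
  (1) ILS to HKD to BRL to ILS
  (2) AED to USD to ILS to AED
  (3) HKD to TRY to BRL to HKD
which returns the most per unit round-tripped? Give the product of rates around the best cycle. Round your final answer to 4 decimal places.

1.0853

(1) 2.2061 × 0.62845 × 0.78281 = 1.08531
(2) 0.28035 × 3.5087 × 1.0442 = 1.02714
(3) 4.9028 × 0.12605 × 1.6555 = 1.02310
Highest is cycle (1) at 1.0853 (>1, arbitrage).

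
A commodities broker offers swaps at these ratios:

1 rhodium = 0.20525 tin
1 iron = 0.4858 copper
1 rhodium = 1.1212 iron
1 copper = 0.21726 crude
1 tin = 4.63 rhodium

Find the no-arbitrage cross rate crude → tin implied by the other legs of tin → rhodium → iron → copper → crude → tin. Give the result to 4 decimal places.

Known legs of the cycle: 4.63 × 1.1212 × 0.4858 × 0.21726 = 0.547900082433648
For no arbitrage the full-cycle product must be 1, so the missing rate is 1 / 0.547900082433648 ≈ 1.825150.

1.8252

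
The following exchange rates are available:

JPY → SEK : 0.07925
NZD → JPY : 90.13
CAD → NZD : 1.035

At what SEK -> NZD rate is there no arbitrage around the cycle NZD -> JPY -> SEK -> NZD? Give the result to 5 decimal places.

0.14000

Known legs of the cycle: 90.13 × 0.07925 = 7.1428025
For no arbitrage the full-cycle product must be 1, so the missing rate is 1 / 7.1428025 ≈ 0.1400011.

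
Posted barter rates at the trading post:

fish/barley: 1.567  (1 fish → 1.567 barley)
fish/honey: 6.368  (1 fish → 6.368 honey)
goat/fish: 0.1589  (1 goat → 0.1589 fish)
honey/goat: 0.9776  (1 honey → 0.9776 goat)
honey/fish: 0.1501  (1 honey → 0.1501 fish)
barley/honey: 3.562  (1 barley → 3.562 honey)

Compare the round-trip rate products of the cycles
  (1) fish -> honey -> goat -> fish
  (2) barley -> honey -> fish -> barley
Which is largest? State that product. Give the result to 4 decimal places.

0.9892

(1) 6.368 × 0.9776 × 0.1589 = 0.98921
(2) 3.562 × 0.1501 × 1.567 = 0.83781
Highest is cycle (1) at 0.9892 (≤1, no arbitrage).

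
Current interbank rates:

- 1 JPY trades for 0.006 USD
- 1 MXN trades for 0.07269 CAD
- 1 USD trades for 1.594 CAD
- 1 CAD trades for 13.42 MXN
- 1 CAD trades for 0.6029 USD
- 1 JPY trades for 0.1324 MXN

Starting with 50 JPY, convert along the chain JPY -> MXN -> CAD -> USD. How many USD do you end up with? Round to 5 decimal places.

0.29012

50 JPY × 0.1324 = 6.62 MXN
6.62 MXN × 0.07269 = 0.4812078 CAD
0.4812078 CAD × 0.6029 = 0.29012018262 USD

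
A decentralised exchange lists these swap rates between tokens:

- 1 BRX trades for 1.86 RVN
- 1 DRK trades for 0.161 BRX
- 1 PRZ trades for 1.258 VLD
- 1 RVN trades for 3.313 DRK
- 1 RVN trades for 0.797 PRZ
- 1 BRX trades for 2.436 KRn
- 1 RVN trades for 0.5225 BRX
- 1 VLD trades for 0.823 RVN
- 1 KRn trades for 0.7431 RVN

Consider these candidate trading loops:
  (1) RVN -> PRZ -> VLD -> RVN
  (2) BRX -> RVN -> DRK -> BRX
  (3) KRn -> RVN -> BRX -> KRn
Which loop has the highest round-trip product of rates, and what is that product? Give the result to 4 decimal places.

0.9921

(1) 0.797 × 1.258 × 0.823 = 0.82516
(2) 1.86 × 3.313 × 0.161 = 0.99211
(3) 0.7431 × 0.5225 × 2.436 = 0.94583
Highest is cycle (2) at 0.9921 (≤1, no arbitrage).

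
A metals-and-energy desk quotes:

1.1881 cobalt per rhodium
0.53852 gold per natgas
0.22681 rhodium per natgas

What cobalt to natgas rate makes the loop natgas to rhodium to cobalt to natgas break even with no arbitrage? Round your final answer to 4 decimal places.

Known legs of the cycle: 0.22681 × 1.1881 = 0.269472961
For no arbitrage the full-cycle product must be 1, so the missing rate is 1 / 0.269472961 ≈ 3.710947.

3.7109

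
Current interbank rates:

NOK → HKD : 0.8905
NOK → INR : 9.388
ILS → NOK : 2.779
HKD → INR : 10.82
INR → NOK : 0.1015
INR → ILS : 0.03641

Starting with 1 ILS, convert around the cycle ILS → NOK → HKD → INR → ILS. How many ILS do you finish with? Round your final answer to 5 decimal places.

0.97492

1 ILS × 2.779 = 2.779 NOK
2.779 NOK × 0.8905 = 2.4746995 HKD
2.4746995 HKD × 10.82 = 26.77624859 INR
26.77624859 INR × 0.03641 = 0.9749232111619 ILS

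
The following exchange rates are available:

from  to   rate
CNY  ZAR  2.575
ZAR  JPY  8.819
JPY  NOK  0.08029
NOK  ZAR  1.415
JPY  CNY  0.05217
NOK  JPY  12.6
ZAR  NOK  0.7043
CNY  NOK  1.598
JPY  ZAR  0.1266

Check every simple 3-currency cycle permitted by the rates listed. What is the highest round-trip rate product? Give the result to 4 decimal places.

1.1847

ZAR→JPY→CNY→ZAR: 8.819 × 0.05217 × 2.575 = 1.18472
ZAR→NOK→JPY→ZAR: 0.7043 × 12.6 × 0.1266 = 1.12347
CNY→NOK→JPY→CNY: 1.598 × 12.6 × 0.05217 = 1.05043
ZAR→JPY→NOK→ZAR: 8.819 × 0.08029 × 1.415 = 1.00193
Maximum is ZAR→JPY→CNY→ZAR at 1.1847; arbitrage exists.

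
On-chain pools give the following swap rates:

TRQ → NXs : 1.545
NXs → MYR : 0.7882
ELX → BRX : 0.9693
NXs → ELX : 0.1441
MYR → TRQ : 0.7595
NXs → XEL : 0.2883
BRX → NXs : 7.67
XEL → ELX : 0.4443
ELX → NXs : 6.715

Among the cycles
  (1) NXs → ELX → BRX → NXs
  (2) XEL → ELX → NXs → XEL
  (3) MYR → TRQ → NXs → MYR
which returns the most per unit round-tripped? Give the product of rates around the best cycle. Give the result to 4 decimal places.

(1) 0.1441 × 0.9693 × 7.67 = 1.07132
(2) 0.4443 × 6.715 × 0.2883 = 0.86014
(3) 0.7595 × 1.545 × 0.7882 = 0.92490
Highest is cycle (1) at 1.0713 (>1, arbitrage).

1.0713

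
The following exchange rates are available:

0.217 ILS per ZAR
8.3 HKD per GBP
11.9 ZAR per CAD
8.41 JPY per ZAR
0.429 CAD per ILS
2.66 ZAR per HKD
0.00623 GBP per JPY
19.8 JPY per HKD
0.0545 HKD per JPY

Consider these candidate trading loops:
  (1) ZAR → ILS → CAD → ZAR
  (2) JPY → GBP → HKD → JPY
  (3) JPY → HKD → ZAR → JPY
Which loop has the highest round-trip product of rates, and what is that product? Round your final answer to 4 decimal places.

1.2192

(1) 0.217 × 0.429 × 11.9 = 1.10781
(2) 0.00623 × 8.3 × 19.8 = 1.02384
(3) 0.0545 × 2.66 × 8.41 = 1.21920
Highest is cycle (3) at 1.2192 (>1, arbitrage).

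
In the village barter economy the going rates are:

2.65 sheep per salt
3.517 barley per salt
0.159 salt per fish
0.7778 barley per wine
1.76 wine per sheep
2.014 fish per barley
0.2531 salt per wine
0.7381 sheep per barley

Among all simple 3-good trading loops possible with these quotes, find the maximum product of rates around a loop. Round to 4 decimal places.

1.1805

salt→sheep→wine→salt: 2.65 × 1.76 × 0.2531 = 1.18046
fish→salt→barley→fish: 0.159 × 3.517 × 2.014 = 1.12623
barley→sheep→wine→barley: 0.7381 × 1.76 × 0.7778 = 1.01041
Maximum is salt→sheep→wine→salt at 1.1805; arbitrage exists.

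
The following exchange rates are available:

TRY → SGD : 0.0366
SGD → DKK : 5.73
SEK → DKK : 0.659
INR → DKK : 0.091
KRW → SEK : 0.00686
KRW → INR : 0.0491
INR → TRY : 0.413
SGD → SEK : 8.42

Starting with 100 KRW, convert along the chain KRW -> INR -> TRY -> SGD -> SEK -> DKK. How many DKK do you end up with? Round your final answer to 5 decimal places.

0.41182

100 KRW × 0.0491 = 4.91 INR
4.91 INR × 0.413 = 2.02783 TRY
2.02783 TRY × 0.0366 = 0.074218578 SGD
0.074218578 SGD × 8.42 = 0.62492042676 SEK
0.62492042676 SEK × 0.659 = 0.41182256123484 DKK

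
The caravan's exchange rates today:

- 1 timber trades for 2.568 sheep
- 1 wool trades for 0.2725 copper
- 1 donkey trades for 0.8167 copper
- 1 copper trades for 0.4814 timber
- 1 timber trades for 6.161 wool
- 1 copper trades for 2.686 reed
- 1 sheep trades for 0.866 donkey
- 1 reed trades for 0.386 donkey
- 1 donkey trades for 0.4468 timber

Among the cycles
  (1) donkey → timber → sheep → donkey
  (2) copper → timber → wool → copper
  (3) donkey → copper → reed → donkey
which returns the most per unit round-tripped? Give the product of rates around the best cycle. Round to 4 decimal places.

0.9936

(1) 0.4468 × 2.568 × 0.866 = 0.99363
(2) 0.4814 × 6.161 × 0.2725 = 0.80821
(3) 0.8167 × 2.686 × 0.386 = 0.84675
Highest is cycle (1) at 0.9936 (≤1, no arbitrage).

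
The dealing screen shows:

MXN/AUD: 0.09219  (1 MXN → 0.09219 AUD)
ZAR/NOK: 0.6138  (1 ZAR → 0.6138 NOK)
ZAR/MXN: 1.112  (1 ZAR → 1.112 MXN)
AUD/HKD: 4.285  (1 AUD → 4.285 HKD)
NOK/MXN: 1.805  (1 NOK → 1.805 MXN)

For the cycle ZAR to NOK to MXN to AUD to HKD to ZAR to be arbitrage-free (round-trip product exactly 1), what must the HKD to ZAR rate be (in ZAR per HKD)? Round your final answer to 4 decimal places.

2.2849

Known legs of the cycle: 0.6138 × 1.805 × 0.09219 × 4.285 = 0.43766189009235
For no arbitrage the full-cycle product must be 1, so the missing rate is 1 / 0.43766189009235 ≈ 2.284869.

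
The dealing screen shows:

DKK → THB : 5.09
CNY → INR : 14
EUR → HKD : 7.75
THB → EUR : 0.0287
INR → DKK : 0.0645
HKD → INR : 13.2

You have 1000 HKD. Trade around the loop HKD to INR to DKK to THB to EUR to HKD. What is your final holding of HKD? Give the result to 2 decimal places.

963.91

1000 HKD × 13.2 = 13200 INR
13200 INR × 0.0645 = 851.4 DKK
851.4 DKK × 5.09 = 4333.626 THB
4333.626 THB × 0.0287 = 124.3750662 EUR
124.3750662 EUR × 7.75 = 963.90676305 HKD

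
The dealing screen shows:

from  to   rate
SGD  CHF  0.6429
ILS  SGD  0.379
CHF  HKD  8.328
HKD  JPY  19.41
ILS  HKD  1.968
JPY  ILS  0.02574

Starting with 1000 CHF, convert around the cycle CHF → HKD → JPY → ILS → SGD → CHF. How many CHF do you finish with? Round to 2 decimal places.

1000 CHF × 8.328 = 8328 HKD
8328 HKD × 19.41 = 161646.48 JPY
161646.48 JPY × 0.02574 = 4160.7803952 ILS
4160.7803952 ILS × 0.379 = 1576.9357697808 SGD
1576.9357697808 SGD × 0.6429 = 1013.81200639207632 CHF

1013.81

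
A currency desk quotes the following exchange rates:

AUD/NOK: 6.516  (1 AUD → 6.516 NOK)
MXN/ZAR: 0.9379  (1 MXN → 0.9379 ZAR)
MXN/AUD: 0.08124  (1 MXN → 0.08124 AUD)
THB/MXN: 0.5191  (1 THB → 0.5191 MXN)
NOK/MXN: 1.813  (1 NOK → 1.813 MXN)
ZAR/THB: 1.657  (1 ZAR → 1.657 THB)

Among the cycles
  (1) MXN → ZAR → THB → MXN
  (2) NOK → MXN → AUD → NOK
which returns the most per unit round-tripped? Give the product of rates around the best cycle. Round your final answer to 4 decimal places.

0.9597

(1) 0.9379 × 1.657 × 0.5191 = 0.80673
(2) 1.813 × 0.08124 × 6.516 = 0.95973
Highest is cycle (2) at 0.9597 (≤1, no arbitrage).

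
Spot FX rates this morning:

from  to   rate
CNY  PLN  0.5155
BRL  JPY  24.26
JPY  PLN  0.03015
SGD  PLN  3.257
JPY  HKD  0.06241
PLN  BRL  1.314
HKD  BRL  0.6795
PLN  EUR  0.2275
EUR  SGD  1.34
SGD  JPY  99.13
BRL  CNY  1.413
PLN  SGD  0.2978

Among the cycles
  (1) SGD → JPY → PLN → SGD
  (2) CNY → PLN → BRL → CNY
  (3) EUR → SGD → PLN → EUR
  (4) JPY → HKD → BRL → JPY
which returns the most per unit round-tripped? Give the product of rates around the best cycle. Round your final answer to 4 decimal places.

1.0288

(1) 99.13 × 0.03015 × 0.2978 = 0.89006
(2) 0.5155 × 1.314 × 1.413 = 0.95712
(3) 1.34 × 3.257 × 0.2275 = 0.99290
(4) 0.06241 × 0.6795 × 24.26 = 1.02881
Highest is cycle (4) at 1.0288 (>1, arbitrage).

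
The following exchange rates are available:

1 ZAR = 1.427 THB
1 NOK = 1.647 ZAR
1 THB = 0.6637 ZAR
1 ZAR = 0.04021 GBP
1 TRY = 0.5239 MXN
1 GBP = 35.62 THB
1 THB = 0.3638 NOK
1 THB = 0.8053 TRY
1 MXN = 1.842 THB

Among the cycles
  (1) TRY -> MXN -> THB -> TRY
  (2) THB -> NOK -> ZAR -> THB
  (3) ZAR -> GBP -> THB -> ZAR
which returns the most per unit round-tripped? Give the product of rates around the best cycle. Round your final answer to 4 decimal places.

0.9506

(1) 0.5239 × 1.842 × 0.8053 = 0.77713
(2) 0.3638 × 1.647 × 1.427 = 0.85503
(3) 0.04021 × 35.62 × 0.6637 = 0.95060
Highest is cycle (3) at 0.9506 (≤1, no arbitrage).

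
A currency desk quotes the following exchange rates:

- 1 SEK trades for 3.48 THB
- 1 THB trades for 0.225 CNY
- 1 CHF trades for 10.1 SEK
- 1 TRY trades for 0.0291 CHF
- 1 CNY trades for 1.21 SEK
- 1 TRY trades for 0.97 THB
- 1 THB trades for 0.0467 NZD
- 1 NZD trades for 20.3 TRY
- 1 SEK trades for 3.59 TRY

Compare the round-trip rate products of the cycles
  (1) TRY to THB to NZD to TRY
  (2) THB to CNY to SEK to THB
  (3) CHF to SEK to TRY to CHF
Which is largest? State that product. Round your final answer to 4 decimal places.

1.0551

(1) 0.97 × 0.0467 × 20.3 = 0.91957
(2) 0.225 × 1.21 × 3.48 = 0.94743
(3) 10.1 × 3.59 × 0.0291 = 1.05514
Highest is cycle (3) at 1.0551 (>1, arbitrage).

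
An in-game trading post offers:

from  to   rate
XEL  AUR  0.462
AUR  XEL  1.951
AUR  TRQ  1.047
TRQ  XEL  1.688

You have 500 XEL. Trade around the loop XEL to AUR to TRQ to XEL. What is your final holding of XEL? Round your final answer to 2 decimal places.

500 XEL × 0.462 = 231 AUR
231 AUR × 1.047 = 241.857 TRQ
241.857 TRQ × 1.688 = 408.254616 XEL

408.25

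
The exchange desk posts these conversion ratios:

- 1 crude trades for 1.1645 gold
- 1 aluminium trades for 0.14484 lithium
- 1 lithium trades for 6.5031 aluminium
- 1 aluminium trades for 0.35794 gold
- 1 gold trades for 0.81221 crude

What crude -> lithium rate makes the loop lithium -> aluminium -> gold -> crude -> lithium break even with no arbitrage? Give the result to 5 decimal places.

0.52893

Known legs of the cycle: 6.5031 × 0.35794 × 0.81221 = 1.89059714768694
For no arbitrage the full-cycle product must be 1, so the missing rate is 1 / 1.89059714768694 ≈ 0.5289334.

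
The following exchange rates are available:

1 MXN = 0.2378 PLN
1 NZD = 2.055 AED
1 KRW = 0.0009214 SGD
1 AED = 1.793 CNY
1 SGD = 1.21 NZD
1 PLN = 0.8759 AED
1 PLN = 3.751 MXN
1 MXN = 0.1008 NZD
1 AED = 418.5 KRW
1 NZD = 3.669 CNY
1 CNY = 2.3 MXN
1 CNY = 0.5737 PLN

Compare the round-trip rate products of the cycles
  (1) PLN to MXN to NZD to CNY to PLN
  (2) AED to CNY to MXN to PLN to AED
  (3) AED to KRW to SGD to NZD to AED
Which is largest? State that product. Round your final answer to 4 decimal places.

(1) 3.751 × 0.1008 × 3.669 × 0.5737 = 0.79587
(2) 1.793 × 2.3 × 0.2378 × 0.8759 = 0.85896
(3) 418.5 × 0.0009214 × 1.21 × 2.055 = 0.95883
Highest is cycle (3) at 0.9588 (≤1, no arbitrage).

0.9588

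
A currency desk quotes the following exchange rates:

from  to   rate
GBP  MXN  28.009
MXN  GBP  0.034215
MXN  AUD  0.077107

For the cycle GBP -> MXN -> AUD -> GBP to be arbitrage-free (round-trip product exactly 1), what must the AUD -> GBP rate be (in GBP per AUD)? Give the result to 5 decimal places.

Known legs of the cycle: 28.009 × 0.077107 = 2.159689963
For no arbitrage the full-cycle product must be 1, so the missing rate is 1 / 2.159689963 ≈ 0.4630294.

0.46303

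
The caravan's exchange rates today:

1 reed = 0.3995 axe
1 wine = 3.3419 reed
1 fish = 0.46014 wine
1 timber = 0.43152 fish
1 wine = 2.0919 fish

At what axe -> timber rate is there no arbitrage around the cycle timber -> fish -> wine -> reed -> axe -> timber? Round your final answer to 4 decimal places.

Known legs of the cycle: 0.43152 × 0.46014 × 3.3419 × 0.3995 = 0.26509476482151984
For no arbitrage the full-cycle product must be 1, so the missing rate is 1 / 0.26509476482151984 ≈ 3.772236.

3.7722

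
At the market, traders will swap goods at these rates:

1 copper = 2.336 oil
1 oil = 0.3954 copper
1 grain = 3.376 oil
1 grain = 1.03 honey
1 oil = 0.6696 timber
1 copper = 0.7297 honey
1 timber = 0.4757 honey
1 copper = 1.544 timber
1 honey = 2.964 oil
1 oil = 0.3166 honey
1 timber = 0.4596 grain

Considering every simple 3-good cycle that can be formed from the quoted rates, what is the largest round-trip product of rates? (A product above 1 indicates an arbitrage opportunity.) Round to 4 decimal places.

oil→timber→grain→oil: 0.6696 × 0.4596 × 3.376 = 1.03896
oil→timber→honey→oil: 0.6696 × 0.4757 × 2.964 = 0.94412
oil→copper→honey→oil: 0.3954 × 0.7297 × 2.964 = 0.85518
Maximum is oil→timber→grain→oil at 1.0390; arbitrage exists.

1.0390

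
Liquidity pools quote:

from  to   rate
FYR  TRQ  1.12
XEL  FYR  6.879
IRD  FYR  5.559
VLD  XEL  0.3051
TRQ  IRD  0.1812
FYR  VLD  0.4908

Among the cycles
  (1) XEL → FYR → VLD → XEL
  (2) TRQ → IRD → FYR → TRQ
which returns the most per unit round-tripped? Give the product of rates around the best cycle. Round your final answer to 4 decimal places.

1.1282

(1) 6.879 × 0.4908 × 0.3051 = 1.03008
(2) 0.1812 × 5.559 × 1.12 = 1.12817
Highest is cycle (2) at 1.1282 (>1, arbitrage).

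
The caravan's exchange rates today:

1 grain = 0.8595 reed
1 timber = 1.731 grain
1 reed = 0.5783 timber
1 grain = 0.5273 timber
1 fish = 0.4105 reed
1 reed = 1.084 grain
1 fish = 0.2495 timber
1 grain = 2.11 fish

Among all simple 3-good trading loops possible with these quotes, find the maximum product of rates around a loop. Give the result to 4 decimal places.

0.9389

reed→grain→fish→reed: 1.084 × 2.11 × 0.4105 = 0.93891
timber→grain→fish→timber: 1.731 × 2.11 × 0.2495 = 0.91128
reed→timber→grain→reed: 0.5783 × 1.731 × 0.8595 = 0.86039
Maximum is reed→grain→fish→reed at 0.9389; no arbitrage — every cycle loses value.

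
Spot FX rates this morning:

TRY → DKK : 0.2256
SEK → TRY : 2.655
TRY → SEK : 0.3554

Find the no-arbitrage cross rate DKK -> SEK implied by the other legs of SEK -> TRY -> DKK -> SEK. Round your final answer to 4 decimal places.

1.6695

Known legs of the cycle: 2.655 × 0.2256 = 0.598968
For no arbitrage the full-cycle product must be 1, so the missing rate is 1 / 0.598968 ≈ 1.669538.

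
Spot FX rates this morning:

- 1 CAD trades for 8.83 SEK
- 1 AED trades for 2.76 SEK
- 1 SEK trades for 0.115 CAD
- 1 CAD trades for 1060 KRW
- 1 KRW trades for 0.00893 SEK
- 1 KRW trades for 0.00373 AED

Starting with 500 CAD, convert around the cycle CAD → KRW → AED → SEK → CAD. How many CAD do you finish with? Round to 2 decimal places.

627.47

500 CAD × 1060 = 530000 KRW
530000 KRW × 0.00373 = 1976.9 AED
1976.9 AED × 2.76 = 5456.244 SEK
5456.244 SEK × 0.115 = 627.46806 CAD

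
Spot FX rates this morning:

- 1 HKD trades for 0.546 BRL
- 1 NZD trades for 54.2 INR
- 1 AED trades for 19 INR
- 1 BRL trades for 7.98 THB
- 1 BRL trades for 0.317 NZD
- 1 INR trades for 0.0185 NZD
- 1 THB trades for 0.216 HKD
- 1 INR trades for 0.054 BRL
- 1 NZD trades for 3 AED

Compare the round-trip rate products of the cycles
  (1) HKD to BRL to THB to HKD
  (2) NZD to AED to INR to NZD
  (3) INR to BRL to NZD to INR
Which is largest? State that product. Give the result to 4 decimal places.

1.0545

(1) 0.546 × 7.98 × 0.216 = 0.94113
(2) 3 × 19 × 0.0185 = 1.05450
(3) 0.054 × 0.317 × 54.2 = 0.92780
Highest is cycle (2) at 1.0545 (>1, arbitrage).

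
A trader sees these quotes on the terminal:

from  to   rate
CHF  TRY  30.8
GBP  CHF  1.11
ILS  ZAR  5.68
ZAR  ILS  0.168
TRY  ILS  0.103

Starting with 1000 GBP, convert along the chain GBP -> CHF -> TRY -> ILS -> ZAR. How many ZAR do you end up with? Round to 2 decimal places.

20001.35

1000 GBP × 1.11 = 1110 CHF
1110 CHF × 30.8 = 34188 TRY
34188 TRY × 0.103 = 3521.364 ILS
3521.364 ILS × 5.68 = 20001.34752 ZAR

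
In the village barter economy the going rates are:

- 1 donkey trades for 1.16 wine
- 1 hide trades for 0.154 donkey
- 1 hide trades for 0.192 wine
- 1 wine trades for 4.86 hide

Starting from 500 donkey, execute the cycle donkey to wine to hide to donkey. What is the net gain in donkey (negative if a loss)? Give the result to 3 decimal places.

-65.905

500 donkey × 1.16 = 580 wine
580 wine × 4.86 = 2818.8 hide
2818.8 hide × 0.154 = 434.0952 donkey
Net change: 434.0952 − 500 = -65.9048 donkey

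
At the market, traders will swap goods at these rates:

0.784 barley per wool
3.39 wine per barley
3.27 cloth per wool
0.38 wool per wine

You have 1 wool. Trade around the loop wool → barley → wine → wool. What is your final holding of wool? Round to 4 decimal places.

1 wool × 0.784 = 0.784 barley
0.784 barley × 3.39 = 2.65776 wine
2.65776 wine × 0.38 = 1.0099488 wool

1.0099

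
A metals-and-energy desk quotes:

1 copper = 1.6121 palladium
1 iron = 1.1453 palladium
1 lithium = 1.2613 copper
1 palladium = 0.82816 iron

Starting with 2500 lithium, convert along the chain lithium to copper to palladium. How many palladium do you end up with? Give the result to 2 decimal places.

2500 lithium × 1.2613 = 3153.25 copper
3153.25 copper × 1.6121 = 5083.354325 palladium

5083.35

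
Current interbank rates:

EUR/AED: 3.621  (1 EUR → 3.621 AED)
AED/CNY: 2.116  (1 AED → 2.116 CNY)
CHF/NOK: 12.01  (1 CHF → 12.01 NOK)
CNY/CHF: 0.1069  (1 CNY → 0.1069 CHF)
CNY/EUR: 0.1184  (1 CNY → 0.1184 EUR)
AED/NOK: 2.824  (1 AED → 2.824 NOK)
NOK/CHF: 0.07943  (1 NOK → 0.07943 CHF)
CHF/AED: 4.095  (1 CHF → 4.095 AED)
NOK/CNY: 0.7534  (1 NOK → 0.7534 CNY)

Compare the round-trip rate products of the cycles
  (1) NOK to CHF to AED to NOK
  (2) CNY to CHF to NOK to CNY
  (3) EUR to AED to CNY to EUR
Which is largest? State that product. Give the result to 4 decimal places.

(1) 0.07943 × 4.095 × 2.824 = 0.91855
(2) 0.1069 × 12.01 × 0.7534 = 0.96727
(3) 3.621 × 2.116 × 0.1184 = 0.90719
Highest is cycle (2) at 0.9673 (≤1, no arbitrage).

0.9673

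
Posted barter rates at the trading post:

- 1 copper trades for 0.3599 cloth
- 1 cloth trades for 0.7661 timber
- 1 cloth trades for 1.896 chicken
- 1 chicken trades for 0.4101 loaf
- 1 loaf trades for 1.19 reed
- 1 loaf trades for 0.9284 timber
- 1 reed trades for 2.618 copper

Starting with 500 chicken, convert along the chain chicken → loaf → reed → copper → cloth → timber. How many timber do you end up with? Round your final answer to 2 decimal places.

176.13

500 chicken × 0.4101 = 205.05 loaf
205.05 loaf × 1.19 = 244.0095 reed
244.0095 reed × 2.618 = 638.816871 copper
638.816871 copper × 0.3599 = 229.9101918729 cloth
229.9101918729 cloth × 0.7661 = 176.13419799382869 timber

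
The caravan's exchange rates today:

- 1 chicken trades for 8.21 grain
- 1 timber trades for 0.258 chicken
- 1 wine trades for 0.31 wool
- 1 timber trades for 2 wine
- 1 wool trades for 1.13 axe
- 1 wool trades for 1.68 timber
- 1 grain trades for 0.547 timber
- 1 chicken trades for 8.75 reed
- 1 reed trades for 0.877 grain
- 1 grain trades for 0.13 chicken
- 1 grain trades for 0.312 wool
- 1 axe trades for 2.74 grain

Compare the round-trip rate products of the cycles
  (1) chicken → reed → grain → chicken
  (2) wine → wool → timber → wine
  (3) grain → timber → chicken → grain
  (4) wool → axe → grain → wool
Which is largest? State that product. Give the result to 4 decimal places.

(1) 8.75 × 0.877 × 0.13 = 0.99759
(2) 0.31 × 1.68 × 2 = 1.04160
(3) 0.547 × 0.258 × 8.21 = 1.15864
(4) 1.13 × 2.74 × 0.312 = 0.96601
Highest is cycle (3) at 1.1586 (>1, arbitrage).

1.1586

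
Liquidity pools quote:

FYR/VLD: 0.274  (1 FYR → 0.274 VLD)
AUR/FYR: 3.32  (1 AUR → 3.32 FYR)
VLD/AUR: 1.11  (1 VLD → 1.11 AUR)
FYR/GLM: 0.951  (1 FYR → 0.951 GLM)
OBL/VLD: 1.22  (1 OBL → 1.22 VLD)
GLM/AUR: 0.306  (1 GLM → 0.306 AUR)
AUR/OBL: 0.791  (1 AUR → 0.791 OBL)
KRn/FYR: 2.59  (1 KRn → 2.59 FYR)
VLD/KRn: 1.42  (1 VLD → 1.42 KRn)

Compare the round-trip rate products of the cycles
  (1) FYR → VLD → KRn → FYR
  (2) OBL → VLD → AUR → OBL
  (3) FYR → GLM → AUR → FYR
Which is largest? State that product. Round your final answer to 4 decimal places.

(1) 0.274 × 1.42 × 2.59 = 1.00772
(2) 1.22 × 1.11 × 0.791 = 1.07117
(3) 0.951 × 0.306 × 3.32 = 0.96614
Highest is cycle (2) at 1.0712 (>1, arbitrage).

1.0712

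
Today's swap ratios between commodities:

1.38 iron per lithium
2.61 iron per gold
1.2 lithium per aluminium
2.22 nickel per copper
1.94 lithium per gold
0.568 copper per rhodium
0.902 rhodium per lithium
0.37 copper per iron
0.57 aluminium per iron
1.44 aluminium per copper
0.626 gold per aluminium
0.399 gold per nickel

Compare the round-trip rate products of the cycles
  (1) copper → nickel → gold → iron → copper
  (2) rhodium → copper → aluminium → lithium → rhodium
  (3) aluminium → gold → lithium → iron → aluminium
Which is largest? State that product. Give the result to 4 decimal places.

0.9553

(1) 2.22 × 0.399 × 2.61 × 0.37 = 0.85540
(2) 0.568 × 1.44 × 1.2 × 0.902 = 0.88532
(3) 0.626 × 1.94 × 1.38 × 0.57 = 0.95528
Highest is cycle (3) at 0.9553 (≤1, no arbitrage).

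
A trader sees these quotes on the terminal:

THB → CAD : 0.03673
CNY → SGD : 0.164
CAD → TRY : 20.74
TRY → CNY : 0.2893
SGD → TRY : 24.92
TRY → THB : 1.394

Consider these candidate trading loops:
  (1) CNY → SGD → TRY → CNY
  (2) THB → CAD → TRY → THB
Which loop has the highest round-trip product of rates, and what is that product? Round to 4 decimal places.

(1) 0.164 × 24.92 × 0.2893 = 1.18233
(2) 0.03673 × 20.74 × 1.394 = 1.06192
Highest is cycle (1) at 1.1823 (>1, arbitrage).

1.1823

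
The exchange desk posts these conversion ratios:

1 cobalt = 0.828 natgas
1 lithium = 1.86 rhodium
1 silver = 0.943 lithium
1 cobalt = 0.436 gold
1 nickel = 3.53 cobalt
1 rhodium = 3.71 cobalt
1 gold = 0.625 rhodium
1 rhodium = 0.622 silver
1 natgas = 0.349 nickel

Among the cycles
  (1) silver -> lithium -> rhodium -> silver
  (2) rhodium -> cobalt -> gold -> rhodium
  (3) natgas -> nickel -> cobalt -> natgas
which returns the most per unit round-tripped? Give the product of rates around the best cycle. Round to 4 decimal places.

1.0910

(1) 0.943 × 1.86 × 0.622 = 1.09098
(2) 3.71 × 0.436 × 0.625 = 1.01098
(3) 0.349 × 3.53 × 0.828 = 1.02007
Highest is cycle (1) at 1.0910 (>1, arbitrage).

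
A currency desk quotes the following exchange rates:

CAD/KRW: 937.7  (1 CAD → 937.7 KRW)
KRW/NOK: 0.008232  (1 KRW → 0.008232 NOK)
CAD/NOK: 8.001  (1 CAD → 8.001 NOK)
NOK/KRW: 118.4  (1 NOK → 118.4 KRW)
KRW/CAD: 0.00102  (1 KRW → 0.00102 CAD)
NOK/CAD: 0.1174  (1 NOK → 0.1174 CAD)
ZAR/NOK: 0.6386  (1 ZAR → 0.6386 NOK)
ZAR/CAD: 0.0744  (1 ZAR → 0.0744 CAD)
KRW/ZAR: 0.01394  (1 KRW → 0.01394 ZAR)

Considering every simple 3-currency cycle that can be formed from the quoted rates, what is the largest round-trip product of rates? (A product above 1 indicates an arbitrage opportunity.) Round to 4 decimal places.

1.0540

ZAR→NOK→KRW→ZAR: 0.6386 × 118.4 × 0.01394 = 1.05401
ZAR→CAD→KRW→ZAR: 0.0744 × 937.7 × 0.01394 = 0.97252
NOK→KRW→CAD→NOK: 118.4 × 0.00102 × 8.001 = 0.96626
NOK→CAD→KRW→NOK: 0.1174 × 937.7 × 0.008232 = 0.90623
Maximum is ZAR→NOK→KRW→ZAR at 1.0540; arbitrage exists.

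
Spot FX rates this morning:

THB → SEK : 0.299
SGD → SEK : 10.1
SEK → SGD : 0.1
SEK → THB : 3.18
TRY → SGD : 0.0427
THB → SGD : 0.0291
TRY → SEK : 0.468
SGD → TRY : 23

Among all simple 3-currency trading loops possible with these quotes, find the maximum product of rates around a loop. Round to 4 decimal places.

1.0764

SEK→SGD→TRY→SEK: 0.1 × 23 × 0.468 = 1.07640
SEK→THB→SGD→SEK: 3.18 × 0.0291 × 10.1 = 0.93463
Maximum is SEK→SGD→TRY→SEK at 1.0764; arbitrage exists.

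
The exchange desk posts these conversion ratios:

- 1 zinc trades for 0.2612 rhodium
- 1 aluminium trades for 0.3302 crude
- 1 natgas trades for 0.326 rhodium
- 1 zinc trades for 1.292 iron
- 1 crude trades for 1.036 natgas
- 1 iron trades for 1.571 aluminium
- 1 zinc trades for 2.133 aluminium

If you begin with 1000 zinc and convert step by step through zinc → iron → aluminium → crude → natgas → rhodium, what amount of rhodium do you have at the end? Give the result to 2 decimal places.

226.36

1000 zinc × 1.292 = 1292 iron
1292 iron × 1.571 = 2029.732 aluminium
2029.732 aluminium × 0.3302 = 670.2175064 crude
670.2175064 crude × 1.036 = 694.3453366304 natgas
694.3453366304 natgas × 0.326 = 226.3565797415104 rhodium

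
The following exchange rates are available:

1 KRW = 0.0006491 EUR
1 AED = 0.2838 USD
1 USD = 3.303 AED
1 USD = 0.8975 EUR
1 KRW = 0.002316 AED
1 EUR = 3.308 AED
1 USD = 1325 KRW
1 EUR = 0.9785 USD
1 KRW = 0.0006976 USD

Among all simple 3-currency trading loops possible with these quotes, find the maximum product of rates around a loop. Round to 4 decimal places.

0.8709

AED→USD→KRW→AED: 0.2838 × 1325 × 0.002316 = 0.87090
EUR→AED→USD→EUR: 3.308 × 0.2838 × 0.8975 = 0.84258
EUR→USD→KRW→EUR: 0.9785 × 1325 × 0.0006491 = 0.84157
Maximum is AED→USD→KRW→AED at 0.8709; no arbitrage — every cycle loses value.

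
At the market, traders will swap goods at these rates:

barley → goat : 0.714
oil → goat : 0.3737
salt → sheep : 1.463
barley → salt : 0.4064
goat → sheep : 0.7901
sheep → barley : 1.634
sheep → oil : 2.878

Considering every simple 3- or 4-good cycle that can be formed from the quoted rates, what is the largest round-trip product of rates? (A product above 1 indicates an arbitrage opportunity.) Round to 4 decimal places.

barley→salt→sheep→barley: 0.4064 × 1.463 × 1.634 = 0.97152
barley→goat→sheep→barley: 0.714 × 0.7901 × 1.634 = 0.92179
oil→goat→sheep→oil: 0.3737 × 0.7901 × 2.878 = 0.84976
Maximum is barley→salt→sheep→barley at 0.9715; no arbitrage — every cycle loses value.

0.9715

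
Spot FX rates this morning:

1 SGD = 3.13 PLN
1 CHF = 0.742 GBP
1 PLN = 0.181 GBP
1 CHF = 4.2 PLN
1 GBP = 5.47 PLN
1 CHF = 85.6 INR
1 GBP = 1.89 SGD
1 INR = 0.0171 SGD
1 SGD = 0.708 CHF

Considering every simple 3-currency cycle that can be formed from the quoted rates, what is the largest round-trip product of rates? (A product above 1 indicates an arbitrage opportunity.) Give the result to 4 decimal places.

1.0707

SGD→PLN→GBP→SGD: 3.13 × 0.181 × 1.89 = 1.07074
SGD→CHF→INR→SGD: 0.708 × 85.6 × 0.0171 = 1.03634
SGD→CHF→GBP→SGD: 0.708 × 0.742 × 1.89 = 0.99289
Maximum is SGD→PLN→GBP→SGD at 1.0707; arbitrage exists.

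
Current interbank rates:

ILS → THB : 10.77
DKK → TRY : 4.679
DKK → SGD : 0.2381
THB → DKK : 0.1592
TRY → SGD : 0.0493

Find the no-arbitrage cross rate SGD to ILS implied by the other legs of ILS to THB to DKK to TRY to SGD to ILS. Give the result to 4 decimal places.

2.5284

Known legs of the cycle: 10.77 × 0.1592 × 4.679 × 0.0493 = 0.3955111498248
For no arbitrage the full-cycle product must be 1, so the missing rate is 1 / 0.3955111498248 ≈ 2.528374.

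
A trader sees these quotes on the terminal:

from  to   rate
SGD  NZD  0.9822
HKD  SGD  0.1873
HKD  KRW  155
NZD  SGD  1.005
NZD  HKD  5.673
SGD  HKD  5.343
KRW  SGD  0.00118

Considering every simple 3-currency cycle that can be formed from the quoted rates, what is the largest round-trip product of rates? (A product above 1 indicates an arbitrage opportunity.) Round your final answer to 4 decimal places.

1.0436

SGD→NZD→HKD→SGD: 0.9822 × 5.673 × 0.1873 = 1.04364
KRW→SGD→HKD→KRW: 0.00118 × 5.343 × 155 = 0.97723
Maximum is SGD→NZD→HKD→SGD at 1.0436; arbitrage exists.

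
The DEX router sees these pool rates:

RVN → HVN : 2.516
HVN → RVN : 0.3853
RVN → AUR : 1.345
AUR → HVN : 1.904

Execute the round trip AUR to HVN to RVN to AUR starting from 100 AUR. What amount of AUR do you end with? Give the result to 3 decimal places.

100 AUR × 1.904 = 190.4 HVN
190.4 HVN × 0.3853 = 73.36112 RVN
73.36112 RVN × 1.345 = 98.6707064 AUR

98.671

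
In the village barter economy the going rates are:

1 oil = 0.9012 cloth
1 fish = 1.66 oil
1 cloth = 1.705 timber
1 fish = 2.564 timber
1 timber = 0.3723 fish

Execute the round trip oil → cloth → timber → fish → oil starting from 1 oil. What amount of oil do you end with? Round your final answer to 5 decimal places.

1 oil × 0.9012 = 0.9012 cloth
0.9012 cloth × 1.705 = 1.536546 timber
1.536546 timber × 0.3723 = 0.5720560758 fish
0.5720560758 fish × 1.66 = 0.949613085828 oil

0.94961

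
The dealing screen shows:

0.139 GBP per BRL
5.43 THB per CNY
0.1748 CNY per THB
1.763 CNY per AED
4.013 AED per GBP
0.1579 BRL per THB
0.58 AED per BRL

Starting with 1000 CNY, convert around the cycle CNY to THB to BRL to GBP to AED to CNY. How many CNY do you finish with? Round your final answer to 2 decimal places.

843.18

1000 CNY × 5.43 = 5430 THB
5430 THB × 0.1579 = 857.397 BRL
857.397 BRL × 0.139 = 119.178183 GBP
119.178183 GBP × 4.013 = 478.262048379 AED
478.262048379 AED × 1.763 = 843.175991292177 CNY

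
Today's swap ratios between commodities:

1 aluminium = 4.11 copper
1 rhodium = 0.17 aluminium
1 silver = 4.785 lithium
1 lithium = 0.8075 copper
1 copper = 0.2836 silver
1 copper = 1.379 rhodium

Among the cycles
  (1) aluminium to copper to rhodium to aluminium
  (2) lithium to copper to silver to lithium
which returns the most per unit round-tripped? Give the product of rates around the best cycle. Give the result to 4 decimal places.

(1) 4.11 × 1.379 × 0.17 = 0.96351
(2) 0.8075 × 0.2836 × 4.785 = 1.09580
Highest is cycle (2) at 1.0958 (>1, arbitrage).

1.0958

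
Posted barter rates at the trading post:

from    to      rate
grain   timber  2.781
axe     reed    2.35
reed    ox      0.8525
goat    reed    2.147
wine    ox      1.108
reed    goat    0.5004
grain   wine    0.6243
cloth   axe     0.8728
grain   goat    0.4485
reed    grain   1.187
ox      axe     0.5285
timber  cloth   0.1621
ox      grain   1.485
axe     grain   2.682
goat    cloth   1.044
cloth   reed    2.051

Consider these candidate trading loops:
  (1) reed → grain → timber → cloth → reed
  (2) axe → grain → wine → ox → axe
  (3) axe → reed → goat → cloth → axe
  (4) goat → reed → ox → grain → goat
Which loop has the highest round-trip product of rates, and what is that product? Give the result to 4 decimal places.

1.2190

(1) 1.187 × 2.781 × 0.1621 × 2.051 = 1.09749
(2) 2.682 × 0.6243 × 1.108 × 0.5285 = 0.98048
(3) 2.35 × 0.5004 × 1.044 × 0.8728 = 1.07152
(4) 2.147 × 0.8525 × 1.485 × 0.4485 = 1.21903
Highest is cycle (4) at 1.2190 (>1, arbitrage).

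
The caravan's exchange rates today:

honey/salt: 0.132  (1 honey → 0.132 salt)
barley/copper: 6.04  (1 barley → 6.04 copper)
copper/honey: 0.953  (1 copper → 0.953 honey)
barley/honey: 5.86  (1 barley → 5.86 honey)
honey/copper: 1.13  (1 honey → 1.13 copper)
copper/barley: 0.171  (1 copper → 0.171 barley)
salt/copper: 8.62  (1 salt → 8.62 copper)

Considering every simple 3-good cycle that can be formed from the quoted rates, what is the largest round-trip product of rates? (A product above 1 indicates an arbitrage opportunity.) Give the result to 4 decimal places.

barley→honey→copper→barley: 5.86 × 1.13 × 0.171 = 1.13233
copper→honey→salt→copper: 0.953 × 0.132 × 8.62 = 1.08436
Maximum is barley→honey→copper→barley at 1.1323; arbitrage exists.

1.1323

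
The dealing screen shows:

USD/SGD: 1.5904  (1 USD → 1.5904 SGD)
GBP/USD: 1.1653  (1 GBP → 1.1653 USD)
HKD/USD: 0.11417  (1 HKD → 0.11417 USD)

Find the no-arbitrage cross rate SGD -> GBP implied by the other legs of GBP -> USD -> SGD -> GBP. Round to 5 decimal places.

0.53958

Known legs of the cycle: 1.1653 × 1.5904 = 1.85329312
For no arbitrage the full-cycle product must be 1, so the missing rate is 1 / 1.85329312 ≈ 0.5395801.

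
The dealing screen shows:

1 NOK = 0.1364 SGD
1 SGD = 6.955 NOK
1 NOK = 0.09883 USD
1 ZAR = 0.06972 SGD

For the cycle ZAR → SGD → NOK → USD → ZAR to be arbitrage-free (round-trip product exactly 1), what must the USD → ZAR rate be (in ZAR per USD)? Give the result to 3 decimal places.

20.867

Known legs of the cycle: 0.06972 × 6.955 × 0.09883 = 0.047922923958
For no arbitrage the full-cycle product must be 1, so the missing rate is 1 / 0.047922923958 ≈ 20.86684.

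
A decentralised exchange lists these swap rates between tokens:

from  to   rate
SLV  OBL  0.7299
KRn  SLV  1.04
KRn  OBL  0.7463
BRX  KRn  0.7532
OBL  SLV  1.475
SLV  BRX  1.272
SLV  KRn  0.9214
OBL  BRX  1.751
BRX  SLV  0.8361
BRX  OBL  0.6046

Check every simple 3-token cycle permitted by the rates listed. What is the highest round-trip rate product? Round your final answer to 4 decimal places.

SLV→BRX→OBL→SLV: 1.272 × 0.6046 × 1.475 = 1.13435
SLV→OBL→BRX→SLV: 0.7299 × 1.751 × 0.8361 = 1.06858
SLV→KRn→OBL→SLV: 0.9214 × 0.7463 × 1.475 = 1.01427
SLV→BRX→KRn→SLV: 1.272 × 0.7532 × 1.04 = 0.99639
BRX→KRn→OBL→BRX: 0.7532 × 0.7463 × 1.751 = 0.98426
Maximum is SLV→BRX→OBL→SLV at 1.1344; arbitrage exists.

1.1344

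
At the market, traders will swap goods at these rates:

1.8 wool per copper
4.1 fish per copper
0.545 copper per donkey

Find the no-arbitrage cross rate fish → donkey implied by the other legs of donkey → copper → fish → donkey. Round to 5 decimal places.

0.44753

Known legs of the cycle: 0.545 × 4.1 = 2.2345
For no arbitrage the full-cycle product must be 1, so the missing rate is 1 / 2.2345 ≈ 0.4475274.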